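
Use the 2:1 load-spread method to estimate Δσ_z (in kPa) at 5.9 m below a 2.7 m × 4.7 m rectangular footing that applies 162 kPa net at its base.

Δσ_z ≈ 22.6 kPa

By the 2:1 method the load spreads at 1 horizontal : 2 vertical, so at depth z the loaded area has grown by z in each plan dimension:
Δσ = qBL/((B+z)(L+z)) = 162×2.7×4.7/((2.7+5.9)(4.7+5.9)) = 22.551 kPa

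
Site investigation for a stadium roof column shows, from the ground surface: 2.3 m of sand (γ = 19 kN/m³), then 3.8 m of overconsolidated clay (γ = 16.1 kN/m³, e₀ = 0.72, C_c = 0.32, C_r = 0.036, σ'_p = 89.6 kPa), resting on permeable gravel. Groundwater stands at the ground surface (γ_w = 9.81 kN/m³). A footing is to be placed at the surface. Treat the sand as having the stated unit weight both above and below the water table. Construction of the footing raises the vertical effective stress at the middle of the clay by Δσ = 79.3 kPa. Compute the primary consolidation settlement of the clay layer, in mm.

Mid-depth of clay below the ground surface: z = 2.3 + 3.8/2 = 4.2 m.
Total vertical stress at mid-clay: σ_v = 19×2.3 + 16.1×1.9 = 74.29 kPa.
Pore pressure: u = 9.81×(4.2 − 0) = 41.202 kPa.
Initial effective stress: σ'_0 = σ_v − u = 74.29 − 41.202 = 33.088 kPa.
Final effective stress: σ'_f = 33.088 + 79.3 = 112.39 kPa.
σ'_f = 112.39 > σ'_p = 89.6 kPa, so the stress path crosses the preconsolidation pressure — recompression up to σ'_p, then virgin compression beyond:
S_c = H/(1+e₀)·[C_r·log₁₀(σ'_p/σ'_0) + C_c·log₁₀(σ'_f/σ'_p)]
    = 3.8/1.72 × [0.036×log₁₀(89.6/33.088) + 0.32×log₁₀(112.39/89.6)]
    = 2.2093 × [0.015575 + 0.031494] = 0.104 m

S_c ≈ 104 mm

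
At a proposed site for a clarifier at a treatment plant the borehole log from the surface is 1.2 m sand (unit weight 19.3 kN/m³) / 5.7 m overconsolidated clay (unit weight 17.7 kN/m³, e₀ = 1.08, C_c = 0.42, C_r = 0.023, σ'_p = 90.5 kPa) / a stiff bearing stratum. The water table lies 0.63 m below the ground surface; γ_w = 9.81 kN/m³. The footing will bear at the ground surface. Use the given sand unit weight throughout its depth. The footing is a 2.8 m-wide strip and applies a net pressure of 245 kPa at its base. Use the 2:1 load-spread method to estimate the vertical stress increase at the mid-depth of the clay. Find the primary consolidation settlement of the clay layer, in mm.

S_c ≈ 241 mm

Mid-depth of clay below the ground surface: z = 1.2 + 5.7/2 = 4.05 m.
Total vertical stress at mid-clay: σ_v = 19.3×1.2 + 17.7×2.85 = 73.605 kPa.
Pore pressure: u = 9.81×(4.05 − 0.63) = 33.55 kPa.
Initial effective stress: σ'_0 = σ_v − u = 73.605 − 33.55 = 40.055 kPa.
Stress increase at mid-clay by the 2:1 spreading method:
Δσ = qB/(B+z) = 245×2.8/(2.8+4.05) = 100.15 kPa
Final effective stress: σ'_f = 40.055 + 100.15 = 140.21 kPa.
σ'_f = 140.21 > σ'_p = 90.5 kPa, so the stress path crosses the preconsolidation pressure — recompression up to σ'_p, then virgin compression beyond:
S_c = H/(1+e₀)·[C_r·log₁₀(σ'_p/σ'_0) + C_c·log₁₀(σ'_f/σ'_p)]
    = 5.7/2.08 × [0.023×log₁₀(90.5/40.055) + 0.42×log₁₀(140.21/90.5)]
    = 2.7404 × [0.0081418 + 0.079855] = 0.2411 m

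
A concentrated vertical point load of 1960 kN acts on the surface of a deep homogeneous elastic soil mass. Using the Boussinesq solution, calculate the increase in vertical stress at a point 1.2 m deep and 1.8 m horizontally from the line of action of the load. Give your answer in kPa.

Boussinesq vertical stress below a point load on an elastic half-space:
Δσ_z = 3P/(2πz²) · [1 + (r/z)²]^(−5/2)
r/z = 1.8/1.2 = 1.5; [1+(r/z)²]^(−5/2) = 0.052516.
Δσ_z = 3×1960/(2π×1.2²) × 0.052516 = 649.88 × 0.052516 = 34.13 kPa

Δσ_z ≈ 34.1 kPa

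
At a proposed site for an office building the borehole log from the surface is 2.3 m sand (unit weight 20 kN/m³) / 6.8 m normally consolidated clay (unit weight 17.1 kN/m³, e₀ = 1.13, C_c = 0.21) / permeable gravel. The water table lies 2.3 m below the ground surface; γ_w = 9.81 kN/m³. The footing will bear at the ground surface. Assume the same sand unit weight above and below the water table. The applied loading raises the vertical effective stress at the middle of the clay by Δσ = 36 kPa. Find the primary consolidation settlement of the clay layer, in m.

S_c ≈ 0.12 m

Mid-depth of clay below the ground surface: z = 2.3 + 6.8/2 = 5.7 m.
Total vertical stress at mid-clay: σ_v = 20×2.3 + 17.1×3.4 = 104.14 kPa.
Pore pressure: u = 9.81×(5.7 − 2.3) = 33.354 kPa.
Initial effective stress: σ'_0 = σ_v − u = 104.14 − 33.354 = 70.786 kPa.
Final effective stress: σ'_f = σ'_0 + Δσ = 70.786 + 36 = 106.79 kPa.
Normally consolidated clay, so the full stress increment lies on the virgin compression line:
S_c = C_c·H/(1+e₀)·log₁₀(σ'_f/σ'_0) = 0.21×6.8/(1+1.13)×log₁₀(106.79/70.786)
    = 0.67042 × 0.17858 = 0.1197 m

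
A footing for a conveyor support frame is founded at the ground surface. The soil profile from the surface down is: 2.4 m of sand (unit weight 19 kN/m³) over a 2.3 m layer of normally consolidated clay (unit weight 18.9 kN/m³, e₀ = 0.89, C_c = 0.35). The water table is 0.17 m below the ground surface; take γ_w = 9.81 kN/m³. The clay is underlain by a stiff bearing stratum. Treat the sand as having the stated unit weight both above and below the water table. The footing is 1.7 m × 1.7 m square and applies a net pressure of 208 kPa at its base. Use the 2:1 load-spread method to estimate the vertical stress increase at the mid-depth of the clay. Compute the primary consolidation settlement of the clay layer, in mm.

Mid-depth of clay below the ground surface: z = 2.4 + 2.3/2 = 3.55 m.
Total vertical stress at mid-clay: σ_v = 19×2.4 + 18.9×1.15 = 67.335 kPa.
Pore pressure: u = 9.81×(3.55 − 0.17) = 33.158 kPa.
Initial effective stress: σ'_0 = σ_v − u = 67.335 − 33.158 = 34.177 kPa.
Stress increase at mid-clay by the 2:1 spreading method:
Δσ = qBL/((B+z)(L+z)) = 208×1.7×1.7/((1.7+3.55)(1.7+3.55)) = 21.809 kPa
Final effective stress: σ'_f = σ'_0 + Δσ = 34.177 + 21.809 = 55.986 kPa.
Normally consolidated clay, so the full stress increment lies on the virgin compression line:
S_c = C_c·H/(1+e₀)·log₁₀(σ'_f/σ'_0) = 0.35×2.3/(1+0.89)×log₁₀(55.986/34.177)
    = 0.42593 × 0.21435 = 0.0913 m

S_c ≈ 91.3 mm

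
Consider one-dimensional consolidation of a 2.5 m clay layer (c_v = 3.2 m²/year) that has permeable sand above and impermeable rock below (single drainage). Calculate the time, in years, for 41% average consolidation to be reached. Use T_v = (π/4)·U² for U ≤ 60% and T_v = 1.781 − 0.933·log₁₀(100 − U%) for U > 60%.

t ≈ 0.258 years

Drainage path length: H_d = H = 2.5 m (single drainage).
U ≤ 60%: T_v = (π/4)·U² = (π/4)×0.41² = 0.13203.
t = T_v·H_d²/c_v = 0.13203×2.5²/3.2 = 0.2579 years.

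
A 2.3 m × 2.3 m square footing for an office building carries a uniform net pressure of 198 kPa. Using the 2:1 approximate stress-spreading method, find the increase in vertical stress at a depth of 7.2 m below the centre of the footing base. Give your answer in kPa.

By the 2:1 method the load spreads at 1 horizontal : 2 vertical, so at depth z the loaded area has grown by z in each plan dimension:
Δσ = qBL/((B+z)(L+z)) = 198×2.3×2.3/((2.3+7.2)(2.3+7.2)) = 11.606 kPa

Δσ_z ≈ 11.6 kPa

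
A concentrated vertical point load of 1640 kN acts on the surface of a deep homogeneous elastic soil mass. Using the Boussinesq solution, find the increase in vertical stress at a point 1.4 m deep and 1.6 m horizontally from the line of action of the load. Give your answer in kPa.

Boussinesq vertical stress below a point load on an elastic half-space:
Δσ_z = 3P/(2πz²) · [1 + (r/z)²]^(−5/2)
r/z = 1.6/1.4 = 1.1429; [1+(r/z)²]^(−5/2) = 0.12382.
Δσ_z = 3×1640/(2π×1.4²) × 0.12382 = 399.51 × 0.12382 = 49.47 kPa

Δσ_z ≈ 49.5 kPa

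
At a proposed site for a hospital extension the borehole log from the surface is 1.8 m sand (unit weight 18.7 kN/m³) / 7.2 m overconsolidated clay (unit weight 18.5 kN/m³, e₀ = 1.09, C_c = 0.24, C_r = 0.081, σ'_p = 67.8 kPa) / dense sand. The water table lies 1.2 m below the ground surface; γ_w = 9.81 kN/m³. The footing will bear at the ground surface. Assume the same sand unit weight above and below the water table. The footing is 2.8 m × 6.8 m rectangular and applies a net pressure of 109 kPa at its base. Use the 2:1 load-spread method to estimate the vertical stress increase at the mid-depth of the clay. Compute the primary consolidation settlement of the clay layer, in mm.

S_c ≈ 75.3 mm

Mid-depth of clay below the ground surface: z = 1.8 + 7.2/2 = 5.4 m.
Total vertical stress at mid-clay: σ_v = 18.7×1.8 + 18.5×3.6 = 100.26 kPa.
Pore pressure: u = 9.81×(5.4 − 1.2) = 41.202 kPa.
Initial effective stress: σ'_0 = σ_v − u = 100.26 − 41.202 = 59.058 kPa.
Stress increase at mid-clay by the 2:1 spreading method:
Δσ = qBL/((B+z)(L+z)) = 109×2.8×6.8/((2.8+5.4)(6.8+5.4)) = 20.745 kPa
Final effective stress: σ'_f = 59.058 + 20.745 = 79.803 kPa.
σ'_f = 79.803 > σ'_p = 67.8 kPa, so the stress path crosses the preconsolidation pressure — recompression up to σ'_p, then virgin compression beyond:
S_c = H/(1+e₀)·[C_r·log₁₀(σ'_p/σ'_0) + C_c·log₁₀(σ'_f/σ'_p)]
    = 7.2/2.09 × [0.081×log₁₀(67.8/59.058) + 0.24×log₁₀(79.803/67.8)]
    = 3.445 × [0.004856 + 0.016989] = 0.07526 m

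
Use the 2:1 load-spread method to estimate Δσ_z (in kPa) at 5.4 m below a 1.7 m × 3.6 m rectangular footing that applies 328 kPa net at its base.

By the 2:1 method the load spreads at 1 horizontal : 2 vertical, so at depth z the loaded area has grown by z in each plan dimension:
Δσ = qBL/((B+z)(L+z)) = 328×1.7×3.6/((1.7+5.4)(3.6+5.4)) = 31.414 kPa

Δσ_z ≈ 31.4 kPa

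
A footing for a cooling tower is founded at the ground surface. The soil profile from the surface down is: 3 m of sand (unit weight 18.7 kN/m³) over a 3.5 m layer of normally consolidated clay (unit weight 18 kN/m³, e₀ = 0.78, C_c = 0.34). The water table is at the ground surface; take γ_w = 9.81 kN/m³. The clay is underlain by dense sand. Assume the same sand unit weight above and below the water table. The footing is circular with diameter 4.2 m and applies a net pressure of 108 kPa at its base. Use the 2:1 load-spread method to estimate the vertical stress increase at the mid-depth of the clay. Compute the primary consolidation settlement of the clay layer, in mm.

S_c ≈ 133 mm

Mid-depth of clay below the ground surface: z = 3 + 3.5/2 = 4.75 m.
Total vertical stress at mid-clay: σ_v = 18.7×3 + 18×1.75 = 87.6 kPa.
Pore pressure: u = 9.81×(4.75 − 0) = 46.598 kPa.
Initial effective stress: σ'_0 = σ_v − u = 87.6 − 46.598 = 41.002 kPa.
Stress increase at mid-clay by the 2:1 spreading method:
Δσ ≈ qD²/(D+z)² = 108×4.2²/(4.2+4.75)² = 23.784 kPa
Final effective stress: σ'_f = σ'_0 + Δσ = 41.002 + 23.784 = 64.786 kPa.
Normally consolidated clay, so the full stress increment lies on the virgin compression line:
S_c = C_c·H/(1+e₀)·log₁₀(σ'_f/σ'_0) = 0.34×3.5/(1+0.78)×log₁₀(64.786/41.002)
    = 0.66854 × 0.19868 = 0.1328 m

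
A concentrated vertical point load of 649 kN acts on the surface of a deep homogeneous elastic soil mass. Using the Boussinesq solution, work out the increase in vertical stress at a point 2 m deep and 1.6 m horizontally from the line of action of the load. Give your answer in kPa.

Boussinesq vertical stress below a point load on an elastic half-space:
Δσ_z = 3P/(2πz²) · [1 + (r/z)²]^(−5/2)
r/z = 1.6/2 = 0.8; [1+(r/z)²]^(−5/2) = 0.29033.
Δσ_z = 3×649/(2π×2²) × 0.29033 = 77.469 × 0.29033 = 22.49 kPa

Δσ_z ≈ 22.5 kPa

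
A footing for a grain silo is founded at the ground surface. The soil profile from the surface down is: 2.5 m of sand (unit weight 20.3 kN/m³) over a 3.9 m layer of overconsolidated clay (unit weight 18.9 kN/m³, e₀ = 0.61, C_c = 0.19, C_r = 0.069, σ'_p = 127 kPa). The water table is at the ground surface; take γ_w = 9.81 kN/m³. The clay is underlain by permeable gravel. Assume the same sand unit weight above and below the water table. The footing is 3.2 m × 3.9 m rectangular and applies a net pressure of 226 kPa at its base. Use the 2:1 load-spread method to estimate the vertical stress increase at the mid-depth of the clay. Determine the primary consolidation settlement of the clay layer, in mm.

S_c ≈ 50.5 mm

Mid-depth of clay below the ground surface: z = 2.5 + 3.9/2 = 4.45 m.
Total vertical stress at mid-clay: σ_v = 20.3×2.5 + 18.9×1.95 = 87.605 kPa.
Pore pressure: u = 9.81×(4.45 − 0) = 43.655 kPa.
Initial effective stress: σ'_0 = σ_v − u = 87.605 − 43.655 = 43.95 kPa.
Stress increase at mid-clay by the 2:1 spreading method:
Δσ = qBL/((B+z)(L+z)) = 226×3.2×3.9/((3.2+4.45)(3.9+4.45)) = 44.155 kPa
Final effective stress: σ'_f = 43.95 + 44.155 = 88.105 kPa.
σ'_f = 88.105 ≤ σ'_p = 127 kPa, so the clay remains overconsolidated and only the recompression index applies:
S_c = C_r·H/(1+e₀)·log₁₀(σ'_f/σ'_0) = 0.069×3.9/1.61×log₁₀(88.105/43.95)
    = 0.16715 × 0.30204 = 0.05048 m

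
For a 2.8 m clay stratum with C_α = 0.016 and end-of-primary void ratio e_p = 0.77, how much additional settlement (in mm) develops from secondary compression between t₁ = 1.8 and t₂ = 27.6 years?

Secondary compression: S_s = C_α·H/(1+e_p)·log₁₀(t₂/t₁)
S_s = 0.016×2.8/(1+0.77)×log₁₀(27.6/1.8)
    = 0.02531 × 1.186 = 0.03001 m

S_s ≈ 30 mm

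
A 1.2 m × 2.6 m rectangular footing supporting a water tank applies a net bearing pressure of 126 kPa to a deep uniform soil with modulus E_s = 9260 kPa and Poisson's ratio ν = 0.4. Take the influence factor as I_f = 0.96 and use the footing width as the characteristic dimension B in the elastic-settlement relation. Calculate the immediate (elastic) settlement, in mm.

S_e ≈ 13.2 mm

Immediate (elastic) settlement: S_e = q·B·(1−ν²)/E_s · I_f.
S_e = 126 × 1.2 × (1 − 0.4²) / 9260 × 0.96
    = 126 × 1.2 × 0.84 / 9260 × 0.96
    = 0.01317 m = 13.17 mm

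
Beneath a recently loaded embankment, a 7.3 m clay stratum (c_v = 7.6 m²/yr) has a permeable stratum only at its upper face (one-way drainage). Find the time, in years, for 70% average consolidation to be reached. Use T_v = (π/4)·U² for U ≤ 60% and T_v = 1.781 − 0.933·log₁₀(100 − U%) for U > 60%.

Drainage path length: H_d = H = 7.3 m (single drainage).
U > 60%: T_v = 1.781 − 0.933·log₁₀(100 − 70) = 0.40285.
t = T_v·H_d²/c_v = 0.40285×7.3²/7.6 = 2.825 years.

t ≈ 2.82 years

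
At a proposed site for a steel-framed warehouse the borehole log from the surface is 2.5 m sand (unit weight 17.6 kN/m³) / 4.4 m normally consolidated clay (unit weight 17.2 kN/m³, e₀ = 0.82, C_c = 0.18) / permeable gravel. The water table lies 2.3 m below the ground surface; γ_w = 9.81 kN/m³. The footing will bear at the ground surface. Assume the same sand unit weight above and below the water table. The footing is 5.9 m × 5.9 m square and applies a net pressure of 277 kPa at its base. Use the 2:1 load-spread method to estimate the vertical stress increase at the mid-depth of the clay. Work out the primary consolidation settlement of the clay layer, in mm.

S_c ≈ 171 mm

Mid-depth of clay below the ground surface: z = 2.5 + 4.4/2 = 4.7 m.
Total vertical stress at mid-clay: σ_v = 17.6×2.5 + 17.2×2.2 = 81.84 kPa.
Pore pressure: u = 9.81×(4.7 − 2.3) = 23.544 kPa.
Initial effective stress: σ'_0 = σ_v − u = 81.84 − 23.544 = 58.296 kPa.
Stress increase at mid-clay by the 2:1 spreading method:
Δσ = qBL/((B+z)(L+z)) = 277×5.9×5.9/((5.9+4.7)(5.9+4.7)) = 85.817 kPa
Final effective stress: σ'_f = σ'_0 + Δσ = 58.296 + 85.817 = 144.11 kPa.
Normally consolidated clay, so the full stress increment lies on the virgin compression line:
S_c = C_c·H/(1+e₀)·log₁₀(σ'_f/σ'_0) = 0.18×4.4/(1+0.82)×log₁₀(144.11/58.296)
    = 0.43516 × 0.39306 = 0.171 m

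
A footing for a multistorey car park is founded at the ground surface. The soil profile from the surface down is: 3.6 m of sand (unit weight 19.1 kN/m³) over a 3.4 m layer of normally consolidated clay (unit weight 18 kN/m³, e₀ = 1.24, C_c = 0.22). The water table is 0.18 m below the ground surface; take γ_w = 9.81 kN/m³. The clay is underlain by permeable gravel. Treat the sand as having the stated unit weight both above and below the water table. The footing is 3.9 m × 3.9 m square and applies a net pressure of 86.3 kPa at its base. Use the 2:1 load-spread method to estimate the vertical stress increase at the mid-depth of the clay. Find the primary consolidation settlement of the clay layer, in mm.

Mid-depth of clay below the ground surface: z = 3.6 + 3.4/2 = 5.3 m.
Total vertical stress at mid-clay: σ_v = 19.1×3.6 + 18×1.7 = 99.36 kPa.
Pore pressure: u = 9.81×(5.3 − 0.18) = 50.227 kPa.
Initial effective stress: σ'_0 = σ_v − u = 99.36 − 50.227 = 49.133 kPa.
Stress increase at mid-clay by the 2:1 spreading method:
Δσ = qBL/((B+z)(L+z)) = 86.3×3.9×3.9/((3.9+5.3)(3.9+5.3)) = 15.508 kPa
Final effective stress: σ'_f = σ'_0 + Δσ = 49.133 + 15.508 = 64.641 kPa.
Normally consolidated clay, so the full stress increment lies on the virgin compression line:
S_c = C_c·H/(1+e₀)·log₁₀(σ'_f/σ'_0) = 0.22×3.4/(1+1.24)×log₁₀(64.641/49.133)
    = 0.33393 × 0.11913 = 0.03978 m

S_c ≈ 39.8 mm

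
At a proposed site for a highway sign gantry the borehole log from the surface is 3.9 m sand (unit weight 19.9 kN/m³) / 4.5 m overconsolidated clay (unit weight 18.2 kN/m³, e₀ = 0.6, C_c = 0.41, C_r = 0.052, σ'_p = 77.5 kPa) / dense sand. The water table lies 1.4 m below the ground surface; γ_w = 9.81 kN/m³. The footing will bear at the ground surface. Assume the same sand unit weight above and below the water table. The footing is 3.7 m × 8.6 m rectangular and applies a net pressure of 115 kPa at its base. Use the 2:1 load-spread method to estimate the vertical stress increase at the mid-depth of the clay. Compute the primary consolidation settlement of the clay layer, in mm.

Mid-depth of clay below the ground surface: z = 3.9 + 4.5/2 = 6.15 m.
Total vertical stress at mid-clay: σ_v = 19.9×3.9 + 18.2×2.25 = 118.56 kPa.
Pore pressure: u = 9.81×(6.15 − 1.4) = 46.598 kPa.
Initial effective stress: σ'_0 = σ_v − u = 118.56 − 46.598 = 71.962 kPa.
Stress increase at mid-clay by the 2:1 spreading method:
Δσ = qBL/((B+z)(L+z)) = 115×3.7×8.6/((3.7+6.15)(8.6+6.15)) = 25.187 kPa
Final effective stress: σ'_f = 71.962 + 25.187 = 97.149 kPa.
σ'_f = 97.149 > σ'_p = 77.5 kPa, so the stress path crosses the preconsolidation pressure — recompression up to σ'_p, then virgin compression beyond:
S_c = H/(1+e₀)·[C_r·log₁₀(σ'_p/σ'_0) + C_c·log₁₀(σ'_f/σ'_p)]
    = 4.5/1.6 × [0.052×log₁₀(77.5/71.962) + 0.41×log₁₀(97.149/77.5)]
    = 2.8125 × [0.0016743 + 0.040236] = 0.1179 m

S_c ≈ 118 mm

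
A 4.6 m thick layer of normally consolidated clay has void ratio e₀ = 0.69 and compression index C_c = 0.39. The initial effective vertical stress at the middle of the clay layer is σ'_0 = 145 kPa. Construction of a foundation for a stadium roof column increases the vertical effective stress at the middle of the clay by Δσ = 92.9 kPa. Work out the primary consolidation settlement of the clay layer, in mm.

Final effective stress: σ'_f = σ'_0 + Δσ = 145 + 92.9 = 237.9 kPa.
Normally consolidated clay, so the full stress increment lies on the virgin compression line:
S_c = C_c·H/(1+e₀)·log₁₀(σ'_f/σ'_0) = 0.39×4.6/(1+0.69)×log₁₀(237.9/145)
    = 1.0615 × 0.21503 = 0.2283 m

S_c ≈ 228 mm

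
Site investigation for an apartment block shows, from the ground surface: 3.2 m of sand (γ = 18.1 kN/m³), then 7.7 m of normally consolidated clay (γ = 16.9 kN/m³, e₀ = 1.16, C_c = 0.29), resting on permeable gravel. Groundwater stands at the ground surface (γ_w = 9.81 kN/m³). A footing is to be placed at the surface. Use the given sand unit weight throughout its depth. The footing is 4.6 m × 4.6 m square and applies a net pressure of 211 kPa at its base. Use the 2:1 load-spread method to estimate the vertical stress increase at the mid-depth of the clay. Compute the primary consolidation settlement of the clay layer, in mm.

Mid-depth of clay below the ground surface: z = 3.2 + 7.7/2 = 7.05 m.
Total vertical stress at mid-clay: σ_v = 18.1×3.2 + 16.9×3.85 = 122.99 kPa.
Pore pressure: u = 9.81×(7.05 − 0) = 69.16 kPa.
Initial effective stress: σ'_0 = σ_v − u = 122.99 − 69.16 = 53.83 kPa.
Stress increase at mid-clay by the 2:1 spreading method:
Δσ = qBL/((B+z)(L+z)) = 211×4.6×4.6/((4.6+7.05)(4.6+7.05)) = 32.896 kPa
Final effective stress: σ'_f = σ'_0 + Δσ = 53.83 + 32.896 = 86.726 kPa.
Normally consolidated clay, so the full stress increment lies on the virgin compression line:
S_c = C_c·H/(1+e₀)·log₁₀(σ'_f/σ'_0) = 0.29×7.7/(1+1.16)×log₁₀(86.726/53.83)
    = 1.0338 × 0.20712 = 0.2141 m

S_c ≈ 214 mm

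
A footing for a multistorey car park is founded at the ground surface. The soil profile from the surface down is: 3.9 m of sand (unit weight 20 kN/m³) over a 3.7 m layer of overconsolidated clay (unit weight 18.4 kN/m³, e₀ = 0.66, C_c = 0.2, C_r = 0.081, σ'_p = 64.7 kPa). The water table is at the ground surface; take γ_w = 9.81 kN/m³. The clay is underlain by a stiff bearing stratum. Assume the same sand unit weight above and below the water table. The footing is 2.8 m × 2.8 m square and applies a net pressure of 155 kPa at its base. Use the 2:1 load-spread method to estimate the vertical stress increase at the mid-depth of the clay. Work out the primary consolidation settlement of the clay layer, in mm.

Mid-depth of clay below the ground surface: z = 3.9 + 3.7/2 = 5.75 m.
Total vertical stress at mid-clay: σ_v = 20×3.9 + 18.4×1.85 = 112.04 kPa.
Pore pressure: u = 9.81×(5.75 − 0) = 56.408 kPa.
Initial effective stress: σ'_0 = σ_v − u = 112.04 − 56.408 = 55.632 kPa.
Stress increase at mid-clay by the 2:1 spreading method:
Δσ = qBL/((B+z)(L+z)) = 155×2.8×2.8/((2.8+5.75)(2.8+5.75)) = 16.623 kPa
Final effective stress: σ'_f = 55.632 + 16.623 = 72.255 kPa.
σ'_f = 72.255 > σ'_p = 64.7 kPa, so the stress path crosses the preconsolidation pressure — recompression up to σ'_p, then virgin compression beyond:
S_c = H/(1+e₀)·[C_r·log₁₀(σ'_p/σ'_0) + C_c·log₁₀(σ'_f/σ'_p)]
    = 3.7/1.66 × [0.081×log₁₀(64.7/55.632) + 0.2×log₁₀(72.255/64.7)]
    = 2.2289 × [0.0053119 + 0.0095927] = 0.03322 m

S_c ≈ 33.2 mm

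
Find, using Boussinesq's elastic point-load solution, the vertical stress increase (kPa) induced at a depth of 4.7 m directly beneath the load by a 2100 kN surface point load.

Δσ_z ≈ 45.4 kPa

Boussinesq vertical stress below a point load on an elastic half-space:
Δσ_z = 3P/(2πz²) · [1 + (r/z)²]^(−5/2)
r/z = 0/4.7 = 0; [1+(r/z)²]^(−5/2) = 1.
Δσ_z = 3×2100/(2π×4.7²) × 1 = 45.39 × 1 = 45.39 kPa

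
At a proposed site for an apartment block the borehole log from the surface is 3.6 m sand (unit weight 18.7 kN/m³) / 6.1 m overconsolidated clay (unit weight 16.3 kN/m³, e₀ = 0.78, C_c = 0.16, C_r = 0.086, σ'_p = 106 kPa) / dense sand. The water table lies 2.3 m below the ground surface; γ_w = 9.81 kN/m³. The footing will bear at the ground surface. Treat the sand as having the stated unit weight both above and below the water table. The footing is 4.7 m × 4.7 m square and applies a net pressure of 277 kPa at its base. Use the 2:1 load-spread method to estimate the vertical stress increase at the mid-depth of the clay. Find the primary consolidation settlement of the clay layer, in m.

S_c ≈ 0.0786 m

Mid-depth of clay below the ground surface: z = 3.6 + 6.1/2 = 6.65 m.
Total vertical stress at mid-clay: σ_v = 18.7×3.6 + 16.3×3.05 = 117.03 kPa.
Pore pressure: u = 9.81×(6.65 − 2.3) = 42.673 kPa.
Initial effective stress: σ'_0 = σ_v − u = 117.03 − 42.673 = 74.357 kPa.
Stress increase at mid-clay by the 2:1 spreading method:
Δσ = qBL/((B+z)(L+z)) = 277×4.7×4.7/((4.7+6.65)(4.7+6.65)) = 47.499 kPa
Final effective stress: σ'_f = 74.357 + 47.499 = 121.86 kPa.
σ'_f = 121.86 > σ'_p = 106 kPa, so the stress path crosses the preconsolidation pressure — recompression up to σ'_p, then virgin compression beyond:
S_c = H/(1+e₀)·[C_r·log₁₀(σ'_p/σ'_0) + C_c·log₁₀(σ'_f/σ'_p)]
    = 6.1/1.78 × [0.086×log₁₀(106/74.357) + 0.16×log₁₀(121.86/106)]
    = 3.427 × [0.013243 + 0.0096888] = 0.07859 m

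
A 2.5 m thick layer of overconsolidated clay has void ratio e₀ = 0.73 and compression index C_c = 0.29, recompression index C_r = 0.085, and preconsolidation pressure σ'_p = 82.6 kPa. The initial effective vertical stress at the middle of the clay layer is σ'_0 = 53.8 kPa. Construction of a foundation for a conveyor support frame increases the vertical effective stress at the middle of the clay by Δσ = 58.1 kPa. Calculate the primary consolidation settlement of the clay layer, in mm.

S_c ≈ 78.1 mm

Final effective stress: σ'_f = 53.8 + 58.1 = 111.9 kPa.
σ'_f = 111.9 > σ'_p = 82.6 kPa, so the stress path crosses the preconsolidation pressure — recompression up to σ'_p, then virgin compression beyond:
S_c = H/(1+e₀)·[C_r·log₁₀(σ'_p/σ'_0) + C_c·log₁₀(σ'_f/σ'_p)]
    = 2.5/1.73 × [0.085×log₁₀(82.6/53.8) + 0.29×log₁₀(111.9/82.6)]
    = 1.4451 × [0.015827 + 0.038237] = 0.07813 m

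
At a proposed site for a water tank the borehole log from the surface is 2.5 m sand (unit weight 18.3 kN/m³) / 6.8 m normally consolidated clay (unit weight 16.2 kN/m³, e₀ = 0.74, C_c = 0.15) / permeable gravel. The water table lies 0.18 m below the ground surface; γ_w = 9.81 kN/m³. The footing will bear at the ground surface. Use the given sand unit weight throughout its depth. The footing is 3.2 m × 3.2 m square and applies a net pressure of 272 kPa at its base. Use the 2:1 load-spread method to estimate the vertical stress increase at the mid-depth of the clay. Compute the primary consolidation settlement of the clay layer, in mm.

Mid-depth of clay below the ground surface: z = 2.5 + 6.8/2 = 5.9 m.
Total vertical stress at mid-clay: σ_v = 18.3×2.5 + 16.2×3.4 = 100.83 kPa.
Pore pressure: u = 9.81×(5.9 − 0.18) = 56.113 kPa.
Initial effective stress: σ'_0 = σ_v − u = 100.83 − 56.113 = 44.717 kPa.
Stress increase at mid-clay by the 2:1 spreading method:
Δσ = qBL/((B+z)(L+z)) = 272×3.2×3.2/((3.2+5.9)(3.2+5.9)) = 33.635 kPa
Final effective stress: σ'_f = σ'_0 + Δσ = 44.717 + 33.635 = 78.352 kPa.
Normally consolidated clay, so the full stress increment lies on the virgin compression line:
S_c = C_c·H/(1+e₀)·log₁₀(σ'_f/σ'_0) = 0.15×6.8/(1+0.74)×log₁₀(78.352/44.717)
    = 0.58621 × 0.24358 = 0.1428 m

S_c ≈ 143 mm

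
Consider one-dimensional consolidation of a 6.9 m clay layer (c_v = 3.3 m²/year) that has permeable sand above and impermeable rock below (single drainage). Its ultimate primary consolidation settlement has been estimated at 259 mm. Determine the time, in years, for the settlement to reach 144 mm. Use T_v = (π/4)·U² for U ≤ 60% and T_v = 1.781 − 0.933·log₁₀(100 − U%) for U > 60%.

Drainage path length: H_d = H = 6.9 m (single drainage).
U = S(t)/S_ult = 144/259 = 0.556.
U ≤ 60%: T_v = (π/4)·U² = (π/4)×0.55598² = 0.24278.
t = T_v·H_d²/c_v = 0.24278×6.9²/3.3 = 3.503 years.

t ≈ 3.5 years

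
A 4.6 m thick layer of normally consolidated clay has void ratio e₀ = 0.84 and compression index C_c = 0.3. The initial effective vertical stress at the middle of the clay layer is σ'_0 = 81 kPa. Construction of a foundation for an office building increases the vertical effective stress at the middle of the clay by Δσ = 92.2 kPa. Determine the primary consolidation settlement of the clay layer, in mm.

Final effective stress: σ'_f = σ'_0 + Δσ = 81 + 92.2 = 173.2 kPa.
Normally consolidated clay, so the full stress increment lies on the virgin compression line:
S_c = C_c·H/(1+e₀)·log₁₀(σ'_f/σ'_0) = 0.3×4.6/(1+0.84)×log₁₀(173.2/81)
    = 0.75 × 0.33006 = 0.2475 m

S_c ≈ 248 mm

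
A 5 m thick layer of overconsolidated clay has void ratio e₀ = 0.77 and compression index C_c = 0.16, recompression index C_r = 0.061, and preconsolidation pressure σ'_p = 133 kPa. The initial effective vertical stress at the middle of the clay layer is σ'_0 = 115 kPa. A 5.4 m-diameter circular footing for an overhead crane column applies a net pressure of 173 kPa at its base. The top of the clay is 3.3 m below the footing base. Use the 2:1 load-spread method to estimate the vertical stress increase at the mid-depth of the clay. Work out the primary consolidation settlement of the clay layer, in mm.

S_c ≈ 41.2 mm

Mid-depth of clay below the footing base: z = 3.3 + 5/2 = 5.8 m.
Stress increase at mid-clay by the 2:1 spreading method:
Δσ ≈ qD²/(D+z)² = 173×5.4²/(5.4+5.8)² = 40.216 kPa
Final effective stress: σ'_f = 115 + 40.216 = 155.22 kPa.
σ'_f = 155.22 > σ'_p = 133 kPa, so the stress path crosses the preconsolidation pressure — recompression up to σ'_p, then virgin compression beyond:
S_c = H/(1+e₀)·[C_r·log₁₀(σ'_p/σ'_0) + C_c·log₁₀(σ'_f/σ'_p)]
    = 5/1.77 × [0.061×log₁₀(133/115) + 0.16×log₁₀(155.22/133)]
    = 2.8249 × [0.0038524 + 0.010735] = 0.04121 m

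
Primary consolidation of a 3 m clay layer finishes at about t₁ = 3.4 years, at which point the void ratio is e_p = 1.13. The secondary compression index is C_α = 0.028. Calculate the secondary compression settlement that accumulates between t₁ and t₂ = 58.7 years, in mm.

Secondary compression: S_s = C_α·H/(1+e_p)·log₁₀(t₂/t₁)
S_s = 0.028×3/(1+1.13)×log₁₀(58.7/3.4)
    = 0.03944 × 1.237 = 0.04879 m

S_s ≈ 48.8 mm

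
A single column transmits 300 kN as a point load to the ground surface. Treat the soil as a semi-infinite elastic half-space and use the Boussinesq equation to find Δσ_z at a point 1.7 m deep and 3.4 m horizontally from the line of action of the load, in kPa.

Δσ_z ≈ 0.887 kPa

Boussinesq vertical stress below a point load on an elastic half-space:
Δσ_z = 3P/(2πz²) · [1 + (r/z)²]^(−5/2)
r/z = 3.4/1.7 = 2; [1+(r/z)²]^(−5/2) = 0.017889.
Δσ_z = 3×300/(2π×1.7²) × 0.017889 = 49.564 × 0.017889 = 0.8867 kPa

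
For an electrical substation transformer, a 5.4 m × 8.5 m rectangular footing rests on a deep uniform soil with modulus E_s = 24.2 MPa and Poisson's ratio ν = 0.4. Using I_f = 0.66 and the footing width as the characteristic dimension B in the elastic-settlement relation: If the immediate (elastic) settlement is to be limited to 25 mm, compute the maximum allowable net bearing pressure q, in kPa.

q ≈ 202 kPa

E_s = 24.2 MPa = 24200 kPa.
S_e = q·B·(1−ν²)/E_s · I_f  ⇒  q = S_e·E_s / (B·(1−ν²)·I_f).
q = 0.025 × 24200 / (5.4 × 0.84 × 0.66) = 202.1 kPa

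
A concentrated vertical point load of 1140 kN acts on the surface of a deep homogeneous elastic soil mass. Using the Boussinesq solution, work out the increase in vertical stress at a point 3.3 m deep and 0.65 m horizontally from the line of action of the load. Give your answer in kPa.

Boussinesq vertical stress below a point load on an elastic half-space:
Δσ_z = 3P/(2πz²) · [1 + (r/z)²]^(−5/2)
r/z = 0.65/3.3 = 0.19697; [1+(r/z)²]^(−5/2) = 0.90923.
Δσ_z = 3×1140/(2π×3.3²) × 0.90923 = 49.983 × 0.90923 = 45.45 kPa

Δσ_z ≈ 45.4 kPa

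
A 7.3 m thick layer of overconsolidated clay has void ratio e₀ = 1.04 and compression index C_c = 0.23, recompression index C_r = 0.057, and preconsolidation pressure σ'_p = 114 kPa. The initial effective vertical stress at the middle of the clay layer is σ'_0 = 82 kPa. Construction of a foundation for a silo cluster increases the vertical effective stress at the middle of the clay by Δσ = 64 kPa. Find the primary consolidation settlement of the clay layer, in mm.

S_c ≈ 118 mm

Final effective stress: σ'_f = 82 + 64 = 146 kPa.
σ'_f = 146 > σ'_p = 114 kPa, so the stress path crosses the preconsolidation pressure — recompression up to σ'_p, then virgin compression beyond:
S_c = H/(1+e₀)·[C_r·log₁₀(σ'_p/σ'_0) + C_c·log₁₀(σ'_f/σ'_p)]
    = 7.3/2.04 × [0.057×log₁₀(114/82) + 0.23×log₁₀(146/114)]
    = 3.5784 × [0.0081562 + 0.024713] = 0.1176 m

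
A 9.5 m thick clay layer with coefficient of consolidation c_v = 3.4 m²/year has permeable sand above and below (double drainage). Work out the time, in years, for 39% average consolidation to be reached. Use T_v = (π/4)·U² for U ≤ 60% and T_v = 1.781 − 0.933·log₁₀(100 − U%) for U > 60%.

t ≈ 0.793 years

Drainage path length: H_d = H/2 = 4.75 m (double drainage).
U ≤ 60%: T_v = (π/4)·U² = (π/4)×0.39² = 0.11946.
t = T_v·H_d²/c_v = 0.11946×4.75²/3.4 = 0.7927 years.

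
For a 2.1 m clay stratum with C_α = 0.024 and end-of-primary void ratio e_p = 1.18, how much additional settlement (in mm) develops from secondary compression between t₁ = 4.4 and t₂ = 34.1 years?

S_s ≈ 20.6 mm

Secondary compression: S_s = C_α·H/(1+e_p)·log₁₀(t₂/t₁)
S_s = 0.024×2.1/(1+1.18)×log₁₀(34.1/4.4)
    = 0.02312 × 0.8893 = 0.02056 m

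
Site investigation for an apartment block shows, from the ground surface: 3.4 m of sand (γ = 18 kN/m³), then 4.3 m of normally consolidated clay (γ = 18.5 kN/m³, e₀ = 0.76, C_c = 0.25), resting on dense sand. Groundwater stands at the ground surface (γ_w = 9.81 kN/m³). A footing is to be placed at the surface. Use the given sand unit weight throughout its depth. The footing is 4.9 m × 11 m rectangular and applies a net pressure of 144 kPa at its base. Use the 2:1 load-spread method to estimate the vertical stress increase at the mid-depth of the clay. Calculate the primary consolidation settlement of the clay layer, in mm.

Mid-depth of clay below the ground surface: z = 3.4 + 4.3/2 = 5.55 m.
Total vertical stress at mid-clay: σ_v = 18×3.4 + 18.5×2.15 = 100.97 kPa.
Pore pressure: u = 9.81×(5.55 − 0) = 54.446 kPa.
Initial effective stress: σ'_0 = σ_v − u = 100.97 − 54.446 = 46.524 kPa.
Stress increase at mid-clay by the 2:1 spreading method:
Δσ = qBL/((B+z)(L+z)) = 144×4.9×11/((4.9+5.55)(11+5.55)) = 44.878 kPa
Final effective stress: σ'_f = σ'_0 + Δσ = 46.524 + 44.878 = 91.402 kPa.
Normally consolidated clay, so the full stress increment lies on the virgin compression line:
S_c = C_c·H/(1+e₀)·log₁₀(σ'_f/σ'_0) = 0.25×4.3/(1+0.76)×log₁₀(91.402/46.524)
    = 0.6108 × 0.29328 = 0.1791 m

S_c ≈ 179 mm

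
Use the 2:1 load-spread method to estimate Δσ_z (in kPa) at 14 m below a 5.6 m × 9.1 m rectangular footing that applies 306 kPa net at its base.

By the 2:1 method the load spreads at 1 horizontal : 2 vertical, so at depth z the loaded area has grown by z in each plan dimension:
Δσ = qBL/((B+z)(L+z)) = 306×5.6×9.1/((5.6+14)(9.1+14)) = 34.442 kPa

Δσ_z ≈ 34.4 kPa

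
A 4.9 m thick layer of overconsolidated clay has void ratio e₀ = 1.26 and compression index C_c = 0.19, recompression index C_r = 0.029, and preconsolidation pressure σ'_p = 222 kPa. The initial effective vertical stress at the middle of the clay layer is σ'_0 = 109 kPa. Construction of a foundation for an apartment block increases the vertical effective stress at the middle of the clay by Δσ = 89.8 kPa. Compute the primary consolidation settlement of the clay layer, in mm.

Final effective stress: σ'_f = 109 + 89.8 = 198.8 kPa.
σ'_f = 198.8 ≤ σ'_p = 222 kPa, so the clay remains overconsolidated and only the recompression index applies:
S_c = C_r·H/(1+e₀)·log₁₀(σ'_f/σ'_0) = 0.029×4.9/2.26×log₁₀(198.8/109)
    = 0.062875 × 0.26099 = 0.01641 m

S_c ≈ 16.4 mm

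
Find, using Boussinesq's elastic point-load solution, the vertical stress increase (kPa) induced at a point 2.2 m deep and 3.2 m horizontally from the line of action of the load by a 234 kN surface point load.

Boussinesq vertical stress below a point load on an elastic half-space:
Δσ_z = 3P/(2πz²) · [1 + (r/z)²]^(−5/2)
r/z = 3.2/2.2 = 1.4545; [1+(r/z)²]^(−5/2) = 0.058359.
Δσ_z = 3×234/(2π×2.2²) × 0.058359 = 23.084 × 0.058359 = 1.347 kPa

Δσ_z ≈ 1.35 kPa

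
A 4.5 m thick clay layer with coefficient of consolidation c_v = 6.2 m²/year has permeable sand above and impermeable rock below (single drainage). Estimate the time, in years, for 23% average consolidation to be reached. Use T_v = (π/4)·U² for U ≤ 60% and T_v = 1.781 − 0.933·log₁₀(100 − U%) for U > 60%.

t ≈ 0.136 years

Drainage path length: H_d = H = 4.5 m (single drainage).
U ≤ 60%: T_v = (π/4)·U² = (π/4)×0.23² = 0.041548.
t = T_v·H_d²/c_v = 0.041548×4.5²/6.2 = 0.1357 years.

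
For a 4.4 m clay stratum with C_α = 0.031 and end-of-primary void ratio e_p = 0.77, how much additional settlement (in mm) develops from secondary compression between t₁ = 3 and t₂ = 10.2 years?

Secondary compression: S_s = C_α·H/(1+e_p)·log₁₀(t₂/t₁)
S_s = 0.031×4.4/(1+0.77)×log₁₀(10.2/3)
    = 0.07706 × 0.5315 = 0.04096 m

S_s ≈ 41 mm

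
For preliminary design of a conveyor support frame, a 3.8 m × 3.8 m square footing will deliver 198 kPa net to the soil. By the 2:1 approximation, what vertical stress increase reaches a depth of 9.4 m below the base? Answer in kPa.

By the 2:1 method the load spreads at 1 horizontal : 2 vertical, so at depth z the loaded area has grown by z in each plan dimension:
Δσ = qBL/((B+z)(L+z)) = 198×3.8×3.8/((3.8+9.4)(3.8+9.4)) = 16.409 kPa

Δσ_z ≈ 16.4 kPa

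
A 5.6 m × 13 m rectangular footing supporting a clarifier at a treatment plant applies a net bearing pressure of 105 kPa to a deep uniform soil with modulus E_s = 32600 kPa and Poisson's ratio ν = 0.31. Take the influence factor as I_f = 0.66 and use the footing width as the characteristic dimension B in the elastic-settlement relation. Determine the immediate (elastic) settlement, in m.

Immediate (elastic) settlement: S_e = q·B·(1−ν²)/E_s · I_f.
S_e = 105 × 5.6 × (1 − 0.31²) / 32600 × 0.66
    = 105 × 5.6 × 0.9039 / 32600 × 0.66
    = 0.01076 m

S_e ≈ 0.0108 m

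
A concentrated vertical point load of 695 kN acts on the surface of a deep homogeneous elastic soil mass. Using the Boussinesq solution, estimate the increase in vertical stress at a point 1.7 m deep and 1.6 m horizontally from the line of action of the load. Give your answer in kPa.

Δσ_z ≈ 23.5 kPa

Boussinesq vertical stress below a point load on an elastic half-space:
Δσ_z = 3P/(2πz²) · [1 + (r/z)²]^(−5/2)
r/z = 1.6/1.7 = 0.94118; [1+(r/z)²]^(−5/2) = 0.20476.
Δσ_z = 3×695/(2π×1.7²) × 0.20476 = 114.82 × 0.20476 = 23.51 kPa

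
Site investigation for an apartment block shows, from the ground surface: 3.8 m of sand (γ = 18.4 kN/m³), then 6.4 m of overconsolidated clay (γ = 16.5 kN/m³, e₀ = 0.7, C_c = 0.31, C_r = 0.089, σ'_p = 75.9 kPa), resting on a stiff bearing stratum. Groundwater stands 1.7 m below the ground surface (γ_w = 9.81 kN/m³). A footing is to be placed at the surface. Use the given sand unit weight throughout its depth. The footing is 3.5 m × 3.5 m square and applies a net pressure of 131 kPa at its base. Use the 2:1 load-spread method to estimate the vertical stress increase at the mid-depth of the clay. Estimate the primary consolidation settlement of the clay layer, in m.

Mid-depth of clay below the ground surface: z = 3.8 + 6.4/2 = 7 m.
Total vertical stress at mid-clay: σ_v = 18.4×3.8 + 16.5×3.2 = 122.72 kPa.
Pore pressure: u = 9.81×(7 − 1.7) = 51.993 kPa.
Initial effective stress: σ'_0 = σ_v − u = 122.72 − 51.993 = 70.727 kPa.
Stress increase at mid-clay by the 2:1 spreading method:
Δσ = qBL/((B+z)(L+z)) = 131×3.5×3.5/((3.5+7)(3.5+7)) = 14.556 kPa
Final effective stress: σ'_f = 70.727 + 14.556 = 85.283 kPa.
σ'_f = 85.283 > σ'_p = 75.9 kPa, so the stress path crosses the preconsolidation pressure — recompression up to σ'_p, then virgin compression beyond:
S_c = H/(1+e₀)·[C_r·log₁₀(σ'_p/σ'_0) + C_c·log₁₀(σ'_f/σ'_p)]
    = 6.4/1.7 × [0.089×log₁₀(75.9/70.727) + 0.31×log₁₀(85.283/75.9)]
    = 3.7647 × [0.0027284 + 0.015692] = 0.06935 m

S_c ≈ 0.0693 m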